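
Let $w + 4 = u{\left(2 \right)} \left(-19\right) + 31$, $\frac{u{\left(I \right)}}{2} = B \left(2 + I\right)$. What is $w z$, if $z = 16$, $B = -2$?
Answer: $5296$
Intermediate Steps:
$u{\left(I \right)} = -8 - 4 I$ ($u{\left(I \right)} = 2 \left(- 2 \left(2 + I\right)\right) = 2 \left(-4 - 2 I\right) = -8 - 4 I$)
$w = 331$ ($w = -4 + \left(\left(-8 - 8\right) \left(-19\right) + 31\right) = -4 + \left(\left(-16\right) \left(-19\right) + 31\right) = -4 + \left(304 + 31\right) = -4 + 335 = 331$)
$w z = 331 \cdot 16 = 5296$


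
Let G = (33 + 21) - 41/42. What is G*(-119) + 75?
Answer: -37409/6 ≈ -6234.8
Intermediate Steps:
G = 2227/42 (G = 54 - 41*1/42 = 54 - 41/42 = 2227/42 ≈ 53.024)
G*(-119) + 75 = (2227/42)*(-119) + 75 = -37859/6 + 75 = -37409/6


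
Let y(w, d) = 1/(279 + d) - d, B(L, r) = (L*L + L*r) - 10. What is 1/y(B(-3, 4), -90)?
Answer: 189/17011 ≈ 0.011110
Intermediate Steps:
B(L, r) = -10 + L² + L*r (B(L, r) = (L² + L*r) - 10 = -10 + L² + L*r)
1/y(B(-3, 4), -90) = 1/((1 - 1*(-90)² - 279*(-90))/(279 - 90)) = 1/((1 - 1*8100 + 25110)/189) = 1/((1 - 8100 + 25110)/189) = 1/((1/189)*17011) = 1/(17011/189) = 189/17011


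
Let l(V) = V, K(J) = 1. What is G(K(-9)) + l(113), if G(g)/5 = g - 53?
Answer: -147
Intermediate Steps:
G(g) = -265 + 5*g (G(g) = 5*(g - 53) = 5*(-53 + g) = -265 + 5*g)
G(K(-9)) + l(113) = (-265 + 5*1) + 113 = (-265 + 5) + 113 = -260 + 113 = -147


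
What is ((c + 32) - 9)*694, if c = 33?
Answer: 38864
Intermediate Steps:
((c + 32) - 9)*694 = ((33 + 32) - 9)*694 = (65 - 9)*694 = 56*694 = 38864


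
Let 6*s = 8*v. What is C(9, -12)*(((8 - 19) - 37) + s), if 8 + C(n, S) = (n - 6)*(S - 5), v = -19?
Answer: 12980/3 ≈ 4326.7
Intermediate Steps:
s = -76/3 (s = (8*(-19))/6 = (⅙)*(-152) = -76/3 ≈ -25.333)
C(n, S) = -8 + (-6 + n)*(-5 + S) (C(n, S) = -8 + (n - 6)*(S - 5) = -8 + (-6 + n)*(-5 + S))
C(9, -12)*(((8 - 19) - 37) + s) = (22 - 6*(-12) - 5*9 - 12*9)*(((8 - 19) - 37) - 76/3) = (22 + 72 - 45 - 108)*((-11 - 37) - 76/3) = -59*(-48 - 76/3) = -59*(-220/3) = 12980/3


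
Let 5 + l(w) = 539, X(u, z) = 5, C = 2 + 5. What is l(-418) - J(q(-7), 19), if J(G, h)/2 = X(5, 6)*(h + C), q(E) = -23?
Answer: 274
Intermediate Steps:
C = 7
l(w) = 534 (l(w) = -5 + 539 = 534)
J(G, h) = 70 + 10*h (J(G, h) = 2*(5*(h + 7)) = 2*(5*(7 + h)) = 2*(35 + 5*h) = 70 + 10*h)
l(-418) - J(q(-7), 19) = 534 - (70 + 10*19) = 534 - (70 + 190) = 534 - 1*260 = 534 - 260 = 274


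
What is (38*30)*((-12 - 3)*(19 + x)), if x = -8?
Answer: -188100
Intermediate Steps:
(38*30)*((-12 - 3)*(19 + x)) = (38*30)*((-12 - 3)*(19 - 8)) = 1140*(-15*11) = 1140*(-165) = -188100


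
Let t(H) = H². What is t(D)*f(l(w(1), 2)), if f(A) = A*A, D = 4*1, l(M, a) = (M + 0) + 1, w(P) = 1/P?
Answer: 64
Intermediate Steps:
l(M, a) = 1 + M (l(M, a) = M + 1 = 1 + M)
D = 4
f(A) = A²
t(D)*f(l(w(1), 2)) = 4²*(1 + 1/1)² = 16*(1 + 1)² = 16*2² = 16*4 = 64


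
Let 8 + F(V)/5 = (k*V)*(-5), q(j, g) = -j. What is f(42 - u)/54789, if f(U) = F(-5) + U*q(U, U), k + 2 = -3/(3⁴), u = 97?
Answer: -89630/1479303 ≈ -0.060589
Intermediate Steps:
k = -55/27 (k = -2 - 3/(3⁴) = -2 - 3/81 = -2 - 3*1/81 = -2 - 1/27 = -55/27 ≈ -2.0370)
F(V) = -40 + 1375*V/27 (F(V) = -40 + 5*(-55*V/27*(-5)) = -40 + 5*(275*V/27) = -40 + 1375*V/27)
f(U) = -7955/27 - U² (f(U) = (-40 + (1375/27)*(-5)) + U*(-U) = (-40 - 6875/27) - U² = -7955/27 - U²)
f(42 - u)/54789 = (-7955/27 - (42 - 1*97)²)/54789 = (-7955/27 - (42 - 97)²)*(1/54789) = (-7955/27 - 1*(-55)²)*(1/54789) = (-7955/27 - 1*3025)*(1/54789) = (-7955/27 - 3025)*(1/54789) = -89630/27*1/54789 = -89630/1479303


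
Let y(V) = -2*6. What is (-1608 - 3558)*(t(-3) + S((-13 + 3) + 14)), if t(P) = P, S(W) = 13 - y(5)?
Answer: -113652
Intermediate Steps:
y(V) = -12
S(W) = 25 (S(W) = 13 - 1*(-12) = 13 + 12 = 25)
(-1608 - 3558)*(t(-3) + S((-13 + 3) + 14)) = (-1608 - 3558)*(-3 + 25) = -5166*22 = -113652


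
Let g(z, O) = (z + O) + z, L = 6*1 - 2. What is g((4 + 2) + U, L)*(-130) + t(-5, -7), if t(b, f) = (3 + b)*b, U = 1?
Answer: -2330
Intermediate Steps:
t(b, f) = b*(3 + b)
L = 4 (L = 6 - 2 = 4)
g(z, O) = O + 2*z (g(z, O) = (O + z) + z = O + 2*z)
g((4 + 2) + U, L)*(-130) + t(-5, -7) = (4 + 2*((4 + 2) + 1))*(-130) - 5*(3 - 5) = (4 + 2*(6 + 1))*(-130) - 5*(-2) = (4 + 2*7)*(-130) + 10 = (4 + 14)*(-130) + 10 = 18*(-130) + 10 = -2340 + 10 = -2330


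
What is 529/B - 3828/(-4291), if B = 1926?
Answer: 9642667/8264466 ≈ 1.1668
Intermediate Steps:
529/B - 3828/(-4291) = 529/1926 - 3828/(-4291) = 529*(1/1926) - 3828*(-1/4291) = 529/1926 + 3828/4291 = 9642667/8264466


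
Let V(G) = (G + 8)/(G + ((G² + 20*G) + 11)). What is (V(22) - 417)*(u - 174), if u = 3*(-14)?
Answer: 28730808/319 ≈ 90065.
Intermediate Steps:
u = -42
V(G) = (8 + G)/(11 + G² + 21*G) (V(G) = (8 + G)/(G + (11 + G² + 20*G)) = (8 + G)/(11 + G² + 21*G))
(V(22) - 417)*(u - 174) = ((8 + 22)/(11 + 22² + 21*22) - 417)*(-42 - 174) = (30/(11 + 484 + 462) - 417)*(-216) = (30/957 - 417)*(-216) = ((1/957)*30 - 417)*(-216) = (10/319 - 417)*(-216) = -133013/319*(-216) = 28730808/319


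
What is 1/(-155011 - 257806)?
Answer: -1/412817 ≈ -2.4224e-6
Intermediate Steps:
1/(-155011 - 257806) = 1/(-412817) = -1/412817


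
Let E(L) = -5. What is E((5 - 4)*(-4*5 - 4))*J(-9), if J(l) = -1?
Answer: 5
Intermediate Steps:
E((5 - 4)*(-4*5 - 4))*J(-9) = -5*(-1) = 5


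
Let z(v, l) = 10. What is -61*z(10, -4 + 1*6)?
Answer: -610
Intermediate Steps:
-61*z(10, -4 + 1*6) = -61*10 = -610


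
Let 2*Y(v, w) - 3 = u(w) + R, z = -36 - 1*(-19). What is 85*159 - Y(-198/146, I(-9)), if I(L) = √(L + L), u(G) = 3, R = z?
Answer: 27041/2 ≈ 13521.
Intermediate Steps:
z = -17 (z = -36 + 19 = -17)
R = -17
I(L) = √2*√L (I(L) = √(2*L) = √2*√L)
Y(v, w) = -11/2 (Y(v, w) = 3/2 + (3 - 17)/2 = 3/2 + (½)*(-14) = 3/2 - 7 = -11/2)
85*159 - Y(-198/146, I(-9)) = 85*159 - 1*(-11/2) = 13515 + 11/2 = 27041/2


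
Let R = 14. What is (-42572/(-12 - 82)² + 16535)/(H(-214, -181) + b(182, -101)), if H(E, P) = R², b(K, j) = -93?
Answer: 36515172/227527 ≈ 160.49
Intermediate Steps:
H(E, P) = 196 (H(E, P) = 14² = 196)
(-42572/(-12 - 82)² + 16535)/(H(-214, -181) + b(182, -101)) = (-42572/(-12 - 82)² + 16535)/(196 - 93) = (-42572/((-94)²) + 16535)/103 = (-42572/8836 + 16535)*(1/103) = (-42572*1/8836 + 16535)*(1/103) = (-10643/2209 + 16535)*(1/103) = (36515172/2209)*(1/103) = 36515172/227527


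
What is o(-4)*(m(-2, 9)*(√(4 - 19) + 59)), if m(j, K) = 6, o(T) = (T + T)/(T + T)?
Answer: 354 + 6*I*√15 ≈ 354.0 + 23.238*I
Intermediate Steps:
o(T) = 1 (o(T) = (2*T)/((2*T)) = (2*T)*(1/(2*T)) = 1)
o(-4)*(m(-2, 9)*(√(4 - 19) + 59)) = 1*(6*(√(4 - 19) + 59)) = 1*(6*(√(-15) + 59)) = 1*(6*(I*√15 + 59)) = 1*(6*(59 + I*√15)) = 1*(354 + 6*I*√15) = 354 + 6*I*√15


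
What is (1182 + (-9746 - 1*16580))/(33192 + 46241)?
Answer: -25144/79433 ≈ -0.31654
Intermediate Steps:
(1182 + (-9746 - 1*16580))/(33192 + 46241) = (1182 + (-9746 - 16580))/79433 = (1182 - 26326)*(1/79433) = -25144*1/79433 = -25144/79433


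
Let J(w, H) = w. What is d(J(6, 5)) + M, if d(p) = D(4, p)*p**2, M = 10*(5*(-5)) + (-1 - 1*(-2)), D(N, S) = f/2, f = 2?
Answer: -213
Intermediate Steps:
D(N, S) = 1 (D(N, S) = 2/2 = 2*(1/2) = 1)
M = -249 (M = 10*(-25) + (-1 + 2) = -250 + 1 = -249)
d(p) = p**2 (d(p) = 1*p**2 = p**2)
d(J(6, 5)) + M = 6**2 - 249 = 36 - 249 = -213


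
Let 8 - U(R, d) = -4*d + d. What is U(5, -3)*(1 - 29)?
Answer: 28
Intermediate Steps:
U(R, d) = 8 + 3*d (U(R, d) = 8 - (-4*d + d) = 8 - (-3)*d = 8 + 3*d)
U(5, -3)*(1 - 29) = (8 + 3*(-3))*(1 - 29) = (8 - 9)*(-28) = -1*(-28) = 28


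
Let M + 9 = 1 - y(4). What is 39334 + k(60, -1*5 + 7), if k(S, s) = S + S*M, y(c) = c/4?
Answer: 38854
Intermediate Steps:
y(c) = c/4 (y(c) = c*(¼) = c/4)
M = -9 (M = -9 + (1 - 4/4) = -9 + (1 - 1*1) = -9 + (1 - 1) = -9 + 0 = -9)
k(S, s) = -8*S (k(S, s) = S + S*(-9) = S - 9*S = -8*S)
39334 + k(60, -1*5 + 7) = 39334 - 8*60 = 39334 - 480 = 38854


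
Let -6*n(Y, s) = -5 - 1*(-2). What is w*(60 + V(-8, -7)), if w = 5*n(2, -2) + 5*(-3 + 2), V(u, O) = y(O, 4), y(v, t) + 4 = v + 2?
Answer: -255/2 ≈ -127.50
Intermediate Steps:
y(v, t) = -2 + v (y(v, t) = -4 + (v + 2) = -4 + (2 + v) = -2 + v)
n(Y, s) = ½ (n(Y, s) = -(-5 - 1*(-2))/6 = -(-5 + 2)/6 = -⅙*(-3) = ½)
V(u, O) = -2 + O
w = -5/2 (w = 5*(½) + 5*(-3 + 2) = 5/2 + 5*(-1) = 5/2 - 5 = -5/2 ≈ -2.5000)
w*(60 + V(-8, -7)) = -5*(60 + (-2 - 7))/2 = -5*(60 - 9)/2 = -5/2*51 = -255/2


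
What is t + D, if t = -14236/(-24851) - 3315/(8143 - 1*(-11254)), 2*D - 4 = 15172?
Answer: 215169069039/28354991 ≈ 7588.4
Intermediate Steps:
D = 7588 (D = 2 + (1/2)*15172 = 2 + 7586 = 7588)
t = 11397331/28354991 (t = -14236*(-1/24851) - 3315/(8143 + 11254) = 14236/24851 - 3315/19397 = 14236/24851 - 3315*1/19397 = 14236/24851 - 195/1141 = 11397331/28354991 ≈ 0.40195)
t + D = 11397331/28354991 + 7588 = 215169069039/28354991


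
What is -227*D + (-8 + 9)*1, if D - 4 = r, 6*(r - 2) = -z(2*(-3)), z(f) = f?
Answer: -1588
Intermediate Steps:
r = 3 (r = 2 + (-2*(-3))/6 = 2 + (-1*(-6))/6 = 2 + (⅙)*6 = 2 + 1 = 3)
D = 7 (D = 4 + 3 = 7)
-227*D + (-8 + 9)*1 = -227*7 + (-8 + 9)*1 = -1589 + 1*1 = -1589 + 1 = -1588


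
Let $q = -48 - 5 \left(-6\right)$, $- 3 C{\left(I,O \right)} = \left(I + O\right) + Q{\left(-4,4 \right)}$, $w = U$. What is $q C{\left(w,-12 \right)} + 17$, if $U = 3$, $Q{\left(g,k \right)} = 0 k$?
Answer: $-37$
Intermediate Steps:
$Q{\left(g,k \right)} = 0$
$w = 3$
$C{\left(I,O \right)} = - \frac{I}{3} - \frac{O}{3}$ ($C{\left(I,O \right)} = - \frac{\left(I + O\right) + 0}{3} = - \frac{I + O}{3} = - \frac{I}{3} - \frac{O}{3}$)
$q = -18$ ($q = -48 - -30 = -48 + 30 = -18$)
$q C{\left(w,-12 \right)} + 17 = - 18 \left(\left(- \frac{1}{3}\right) 3 - -4\right) + 17 = - 18 \left(-1 + 4\right) + 17 = \left(-18\right) 3 + 17 = -54 + 17 = -37$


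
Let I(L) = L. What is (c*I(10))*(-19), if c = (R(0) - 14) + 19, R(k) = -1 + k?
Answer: -760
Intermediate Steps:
c = 4 (c = ((-1 + 0) - 14) + 19 = (-1 - 14) + 19 = -15 + 19 = 4)
(c*I(10))*(-19) = (4*10)*(-19) = 40*(-19) = -760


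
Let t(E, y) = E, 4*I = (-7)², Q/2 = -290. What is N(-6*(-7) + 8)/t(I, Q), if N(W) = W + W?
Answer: 400/49 ≈ 8.1633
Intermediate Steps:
Q = -580 (Q = 2*(-290) = -580)
I = 49/4 (I = (¼)*(-7)² = (¼)*49 = 49/4 ≈ 12.250)
N(W) = 2*W
N(-6*(-7) + 8)/t(I, Q) = (2*(-6*(-7) + 8))/(49/4) = (2*(42 + 8))*(4/49) = (2*50)*(4/49) = 100*(4/49) = 400/49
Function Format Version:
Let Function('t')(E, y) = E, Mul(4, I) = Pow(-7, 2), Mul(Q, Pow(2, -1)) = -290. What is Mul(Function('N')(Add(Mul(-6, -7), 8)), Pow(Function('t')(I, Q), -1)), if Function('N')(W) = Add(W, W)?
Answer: Rational(400, 49) ≈ 8.1633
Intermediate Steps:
Q = -580 (Q = Mul(2, -290) = -580)
I = Rational(49, 4) (I = Mul(Rational(1, 4), Pow(-7, 2)) = Mul(Rational(1, 4), 49) = Rational(49, 4) ≈ 12.250)
Function('N')(W) = Mul(2, W)
Mul(Function('N')(Add(Mul(-6, -7), 8)), Pow(Function('t')(I, Q), -1)) = Mul(Mul(2, Add(Mul(-6, -7), 8)), Pow(Rational(49, 4), -1)) = Mul(Mul(2, Add(42, 8)), Rational(4, 49)) = Mul(Mul(2, 50), Rational(4, 49)) = Mul(100, Rational(4, 49)) = Rational(400, 49)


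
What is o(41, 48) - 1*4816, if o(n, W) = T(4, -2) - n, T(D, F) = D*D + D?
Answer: -4837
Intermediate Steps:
T(D, F) = D + D² (T(D, F) = D² + D = D + D²)
o(n, W) = 20 - n (o(n, W) = 4*(1 + 4) - n = 4*5 - n = 20 - n)
o(41, 48) - 1*4816 = (20 - 1*41) - 1*4816 = (20 - 41) - 4816 = -21 - 4816 = -4837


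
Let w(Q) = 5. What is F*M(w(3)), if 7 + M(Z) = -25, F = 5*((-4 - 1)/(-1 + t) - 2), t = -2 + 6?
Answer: 1760/3 ≈ 586.67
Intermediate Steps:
t = 4
F = -55/3 (F = 5*((-4 - 1)/(-1 + 4) - 2) = 5*(-5/3 - 2) = 5*(-11/3) = -55/3 ≈ -18.333)
M(Z) = -32 (M(Z) = -7 - 25 = -32)
F*M(w(3)) = -55/3*(-32) = 1760/3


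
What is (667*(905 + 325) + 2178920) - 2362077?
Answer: 637253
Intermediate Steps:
(667*(905 + 325) + 2178920) - 2362077 = (667*1230 + 2178920) - 2362077 = (820410 + 2178920) - 2362077 = 2999330 - 2362077 = 637253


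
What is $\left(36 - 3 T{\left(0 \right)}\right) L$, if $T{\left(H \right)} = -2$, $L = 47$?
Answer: $1974$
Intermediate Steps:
$\left(36 - 3 T{\left(0 \right)}\right) L = \left(36 - -6\right) 47 = \left(36 + 6\right) 47 = 42 \cdot 47 = 1974$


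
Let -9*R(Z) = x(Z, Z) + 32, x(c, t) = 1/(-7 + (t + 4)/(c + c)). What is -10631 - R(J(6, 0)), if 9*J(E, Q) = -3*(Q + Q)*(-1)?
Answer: -95647/9 ≈ -10627.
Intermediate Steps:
J(E, Q) = 2*Q/3 (J(E, Q) = (-3*(Q + Q)*(-1))/9 = (-6*Q*(-1))/9 = (6*Q)/9 = 2*Q/3)
x(c, t) = 1/(-7 + (4 + t)/(2*c)) (x(c, t) = 1/(-7 + (4 + t)/((2*c))) = 1/(-7 + (4 + t)*(1/(2*c))) = 1/(-7 + (4 + t)/(2*c)))
R(Z) = -32/9 - 2*Z/(9*(4 - 13*Z)) (R(Z) = -(2*Z/(4 + Z - 14*Z) + 32)/9 = -(2*Z/(4 - 13*Z) + 32)/9 = -(32 + 2*Z/(4 - 13*Z))/9 = -32/9 - 2*Z/(9*(4 - 13*Z)))
-10631 - R(J(6, 0)) = -10631 - 2*(-64 + 207*((2/3)*0))/(9*(4 - 26*0/3)) = -10631 - 2*(-64 + 207*0)/(9*(4 - 13*0)) = -10631 - 2*(-64 + 0)/(9*(4 + 0)) = -10631 - 2*(-64)/(9*4) = -10631 - 1*(-32/9) = -10631 + 32/9 = -95647/9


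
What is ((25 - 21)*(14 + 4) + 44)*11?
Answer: 1276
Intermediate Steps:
((25 - 21)*(14 + 4) + 44)*11 = (4*18 + 44)*11 = (72 + 44)*11 = 116*11 = 1276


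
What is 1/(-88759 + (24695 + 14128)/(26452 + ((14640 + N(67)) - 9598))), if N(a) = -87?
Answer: -10469/929205030 ≈ -1.1267e-5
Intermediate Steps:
1/(-88759 + (24695 + 14128)/(26452 + ((14640 + N(67)) - 9598))) = 1/(-88759 + (24695 + 14128)/(26452 + ((14640 - 87) - 9598))) = 1/(-88759 + 38823/(26452 + (14553 - 9598))) = 1/(-88759 + 38823/(26452 + 4955)) = 1/(-88759 + 38823/31407) = 1/(-88759 + 38823*(1/31407)) = 1/(-88759 + 12941/10469) = 1/(-929205030/10469) = -10469/929205030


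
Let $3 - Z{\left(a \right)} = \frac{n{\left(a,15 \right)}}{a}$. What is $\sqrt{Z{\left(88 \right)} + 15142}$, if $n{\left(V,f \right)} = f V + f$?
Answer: $\frac{5 \sqrt{1171654}}{44} \approx 123.0$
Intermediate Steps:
$n{\left(V,f \right)} = f + V f$ ($n{\left(V,f \right)} = V f + f = f + V f$)
$Z{\left(a \right)} = 3 - \frac{15 + 15 a}{a}$ ($Z{\left(a \right)} = 3 - \frac{15 \left(1 + a\right)}{a} = 3 - \frac{15 + 15 a}{a}$)
$\sqrt{Z{\left(88 \right)} + 15142} = \sqrt{\left(-12 - \frac{15}{88}\right) + 15142} = \sqrt{- \frac{1071}{88} + 15142} = \sqrt{\frac{1331425}{88}} = \frac{5 \sqrt{1171654}}{44}$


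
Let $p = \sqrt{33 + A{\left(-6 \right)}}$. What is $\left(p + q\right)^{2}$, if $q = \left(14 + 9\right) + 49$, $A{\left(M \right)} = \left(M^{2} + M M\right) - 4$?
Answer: $\left(72 + \sqrt{101}\right)^{2} \approx 6732.2$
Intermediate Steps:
$A{\left(M \right)} = -4 + 2 M^{2}$ ($A{\left(M \right)} = \left(M^{2} + M^{2}\right) - 4 = 2 M^{2} - 4 = -4 + 2 M^{2}$)
$p = \sqrt{101}$ ($p = \sqrt{33 - \left(4 - 2 \left(-6\right)^{2}\right)} = \sqrt{33 + \left(-4 + 2 \cdot 36\right)} = \sqrt{33 + \left(-4 + 72\right)} = \sqrt{33 + 68} = \sqrt{101} \approx 10.05$)
$q = 72$ ($q = 23 + 49 = 72$)
$\left(p + q\right)^{2} = \left(\sqrt{101} + 72\right)^{2} = \left(72 + \sqrt{101}\right)^{2}$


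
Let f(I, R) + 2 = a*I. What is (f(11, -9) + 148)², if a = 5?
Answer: 40401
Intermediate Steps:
f(I, R) = -2 + 5*I
(f(11, -9) + 148)² = ((-2 + 5*11) + 148)² = ((-2 + 55) + 148)² = (53 + 148)² = 201² = 40401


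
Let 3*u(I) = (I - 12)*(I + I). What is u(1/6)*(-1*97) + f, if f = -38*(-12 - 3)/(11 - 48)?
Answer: 224039/1998 ≈ 112.13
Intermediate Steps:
u(I) = 2*I*(-12 + I)/3 (u(I) = ((I - 12)*(I + I))/3 = ((-12 + I)*(2*I))/3 = (2*I*(-12 + I))/3 = 2*I*(-12 + I)/3)
f = -570/37 (f = -38/((-37/(-15))) = -38/((-37*(-1/15))) = -38/37/15 = -38*15/37 = -570/37 ≈ -15.405)
u(1/6)*(-1*97) + f = ((⅔)*(-12 + 1/6)/6)*(-1*97) - 570/37 = ((⅔)*(⅙)*(-12 + ⅙))*(-97) - 570/37 = ((⅔)*(⅙)*(-71/6))*(-97) - 570/37 = -71/54*(-97) - 570/37 = 6887/54 - 570/37 = 224039/1998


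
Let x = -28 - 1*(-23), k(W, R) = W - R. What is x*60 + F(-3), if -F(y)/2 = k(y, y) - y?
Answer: -306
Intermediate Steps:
x = -5 (x = -28 + 23 = -5)
F(y) = 2*y (F(y) = -2*((y - y) - y) = -2*(0 - y) = -(-2)*y = 2*y)
x*60 + F(-3) = -5*60 + 2*(-3) = -300 - 6 = -306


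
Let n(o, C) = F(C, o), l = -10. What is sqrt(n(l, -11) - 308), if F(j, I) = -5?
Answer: I*sqrt(313) ≈ 17.692*I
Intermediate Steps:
n(o, C) = -5
sqrt(n(l, -11) - 308) = sqrt(-5 - 308) = sqrt(-313) = I*sqrt(313)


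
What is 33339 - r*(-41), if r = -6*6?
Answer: 31863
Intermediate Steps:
r = -36
33339 - r*(-41) = 33339 - (-36)*(-41) = 33339 - 1*1476 = 33339 - 1476 = 31863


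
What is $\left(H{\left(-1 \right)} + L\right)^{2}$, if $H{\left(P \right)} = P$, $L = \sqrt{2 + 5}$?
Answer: $\left(1 - \sqrt{7}\right)^{2} \approx 2.7085$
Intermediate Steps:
$L = \sqrt{7} \approx 2.6458$
$\left(H{\left(-1 \right)} + L\right)^{2} = \left(-1 + \sqrt{7}\right)^{2}$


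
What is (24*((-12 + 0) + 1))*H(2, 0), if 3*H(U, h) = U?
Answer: -176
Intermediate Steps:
H(U, h) = U/3
(24*((-12 + 0) + 1))*H(2, 0) = (24*((-12 + 0) + 1))*((⅓)*2) = (24*(-12 + 1))*(⅔) = (24*(-11))*(⅔) = -264*⅔ = -176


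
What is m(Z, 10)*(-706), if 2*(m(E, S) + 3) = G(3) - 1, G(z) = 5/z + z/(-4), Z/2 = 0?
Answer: 25769/12 ≈ 2147.4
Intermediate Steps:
Z = 0 (Z = 2*0 = 0)
G(z) = 5/z - z/4 (G(z) = 5/z + z*(-¼) = 5/z - z/4)
m(E, S) = -73/24 (m(E, S) = -3 + ((5/3 - ¼*3) - 1)/2 = -3 + ((5*(⅓) - ¾) - 1)/2 = -3 + ((5/3 - ¾) - 1)/2 = -3 + (11/12 - 1)/2 = -3 + (½)*(-1/12) = -3 - 1/24 = -73/24)
m(Z, 10)*(-706) = -73/24*(-706) = 25769/12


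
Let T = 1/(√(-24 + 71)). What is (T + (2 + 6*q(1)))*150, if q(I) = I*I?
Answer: 1200 + 150*√47/47 ≈ 1221.9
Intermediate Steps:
q(I) = I²
T = √47/47 (T = 1/(√47) = √47/47 ≈ 0.14586)
(T + (2 + 6*q(1)))*150 = (√47/47 + (2 + 6*1²))*150 = (√47/47 + (2 + 6*1))*150 = (√47/47 + (2 + 6))*150 = (√47/47 + 8)*150 = (8 + √47/47)*150 = 1200 + 150*√47/47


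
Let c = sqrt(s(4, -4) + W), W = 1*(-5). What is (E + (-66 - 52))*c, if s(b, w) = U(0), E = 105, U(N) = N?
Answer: -13*I*sqrt(5) ≈ -29.069*I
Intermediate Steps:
s(b, w) = 0
W = -5
c = I*sqrt(5) (c = sqrt(0 - 5) = sqrt(-5) = I*sqrt(5) ≈ 2.2361*I)
(E + (-66 - 52))*c = (105 + (-66 - 52))*(I*sqrt(5)) = (105 - 118)*(I*sqrt(5)) = -13*I*sqrt(5)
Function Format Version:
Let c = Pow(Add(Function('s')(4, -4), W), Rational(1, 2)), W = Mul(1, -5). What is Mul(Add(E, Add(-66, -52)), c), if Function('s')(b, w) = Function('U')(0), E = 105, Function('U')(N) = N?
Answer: Mul(-13, I, Pow(5, Rational(1, 2))) ≈ Mul(-29.069, I)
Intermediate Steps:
Function('s')(b, w) = 0
W = -5
c = Mul(I, Pow(5, Rational(1, 2))) (c = Pow(Add(0, -5), Rational(1, 2)) = Pow(-5, Rational(1, 2)) = Mul(I, Pow(5, Rational(1, 2))) ≈ Mul(2.2361, I))
Mul(Add(E, Add(-66, -52)), c) = Mul(Add(105, Add(-66, -52)), Mul(I, Pow(5, Rational(1, 2)))) = Mul(Add(105, -118), Mul(I, Pow(5, Rational(1, 2)))) = Mul(-13, Mul(I, Pow(5, Rational(1, 2)))) = Mul(-13, I, Pow(5, Rational(1, 2)))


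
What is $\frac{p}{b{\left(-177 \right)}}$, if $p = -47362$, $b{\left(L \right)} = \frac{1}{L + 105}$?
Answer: $3410064$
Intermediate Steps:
$b{\left(L \right)} = \frac{1}{105 + L}$
$\frac{p}{b{\left(-177 \right)}} = - \frac{47362}{\frac{1}{105 - 177}} = - \frac{47362}{\frac{1}{-72}} = - \frac{47362}{- \frac{1}{72}} = \left(-47362\right) \left(-72\right) = 3410064$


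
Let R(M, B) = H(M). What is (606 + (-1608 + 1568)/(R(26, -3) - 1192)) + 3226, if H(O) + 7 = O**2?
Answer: 2004176/523 ≈ 3832.1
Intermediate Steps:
H(O) = -7 + O**2
R(M, B) = -7 + M**2
(606 + (-1608 + 1568)/(R(26, -3) - 1192)) + 3226 = (606 + (-1608 + 1568)/((-7 + 26**2) - 1192)) + 3226 = (606 - 40/((-7 + 676) - 1192)) + 3226 = (606 - 40/(669 - 1192)) + 3226 = (606 - 40/(-523)) + 3226 = (606 - 40*(-1/523)) + 3226 = (606 + 40/523) + 3226 = 316978/523 + 3226 = 2004176/523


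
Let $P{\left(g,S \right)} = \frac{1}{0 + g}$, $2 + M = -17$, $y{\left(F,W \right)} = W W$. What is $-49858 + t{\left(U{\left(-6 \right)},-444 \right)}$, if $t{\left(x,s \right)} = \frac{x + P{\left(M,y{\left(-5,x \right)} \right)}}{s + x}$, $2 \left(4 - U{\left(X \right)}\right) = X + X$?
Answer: $- \frac{58732751}{1178} \approx -49858.0$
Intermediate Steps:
$y{\left(F,W \right)} = W^{2}$
$M = -19$ ($M = -2 - 17 = -19$)
$P{\left(g,S \right)} = \frac{1}{g}$
$U{\left(X \right)} = 4 - X$ ($U{\left(X \right)} = 4 - \frac{X + X}{2} = 4 - \frac{2 X}{2} = 4 - X$)
$t{\left(x,s \right)} = \frac{- \frac{1}{19} + x}{s + x}$ ($t{\left(x,s \right)} = \frac{x + \frac{1}{-19}}{s + x} = \frac{x - \frac{1}{19}}{s + x} = \frac{- \frac{1}{19} + x}{s + x}$)
$-49858 + t{\left(U{\left(-6 \right)},-444 \right)} = -49858 + \frac{- \frac{1}{19} + \left(4 - -6\right)}{-444 + \left(4 - -6\right)} = -49858 + \frac{- \frac{1}{19} + \left(4 + 6\right)}{-444 + \left(4 + 6\right)} = -49858 + \frac{- \frac{1}{19} + 10}{-444 + 10} = -49858 + \frac{1}{-434} \cdot \frac{189}{19} = -49858 - \frac{27}{1178} = - \frac{58732751}{1178}$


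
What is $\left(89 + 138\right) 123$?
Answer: $27921$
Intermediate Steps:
$\left(89 + 138\right) 123 = 227 \cdot 123 = 27921$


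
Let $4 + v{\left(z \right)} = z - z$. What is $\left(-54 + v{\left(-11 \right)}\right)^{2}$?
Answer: $3364$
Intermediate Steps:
$v{\left(z \right)} = -4$ ($v{\left(z \right)} = -4 + \left(z - z\right) = -4 + 0 = -4$)
$\left(-54 + v{\left(-11 \right)}\right)^{2} = \left(-54 - 4\right)^{2} = \left(-58\right)^{2} = 3364$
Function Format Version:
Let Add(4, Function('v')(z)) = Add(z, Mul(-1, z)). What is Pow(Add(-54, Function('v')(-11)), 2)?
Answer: 3364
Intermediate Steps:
Function('v')(z) = -4 (Function('v')(z) = Add(-4, Add(z, Mul(-1, z))) = Add(-4, 0) = -4)
Pow(Add(-54, Function('v')(-11)), 2) = Pow(Add(-54, -4), 2) = Pow(-58, 2) = 3364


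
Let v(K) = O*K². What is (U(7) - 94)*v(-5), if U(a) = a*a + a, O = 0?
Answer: 0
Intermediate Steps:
v(K) = 0 (v(K) = 0*K² = 0)
U(a) = a + a² (U(a) = a² + a = a + a²)
(U(7) - 94)*v(-5) = (7*(1 + 7) - 94)*0 = (7*8 - 94)*0 = (56 - 94)*0 = -38*0 = 0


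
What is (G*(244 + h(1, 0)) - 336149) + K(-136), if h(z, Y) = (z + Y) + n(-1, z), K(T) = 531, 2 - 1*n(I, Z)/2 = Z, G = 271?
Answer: -268681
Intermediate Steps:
n(I, Z) = 4 - 2*Z
h(z, Y) = 4 + Y - z (h(z, Y) = (z + Y) + (4 - 2*z) = (Y + z) + (4 - 2*z) = 4 + Y - z)
(G*(244 + h(1, 0)) - 336149) + K(-136) = (271*(244 + (4 + 0 - 1*1)) - 336149) + 531 = (271*(244 + (4 + 0 - 1)) - 336149) + 531 = (271*(244 + 3) - 336149) + 531 = (271*247 - 336149) + 531 = (66937 - 336149) + 531 = -269212 + 531 = -268681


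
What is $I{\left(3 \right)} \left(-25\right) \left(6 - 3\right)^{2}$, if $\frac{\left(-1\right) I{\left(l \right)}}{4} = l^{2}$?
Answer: $8100$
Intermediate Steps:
$I{\left(l \right)} = - 4 l^{2}$
$I{\left(3 \right)} \left(-25\right) \left(6 - 3\right)^{2} = - 4 \cdot 3^{2} \left(-25\right) \left(6 - 3\right)^{2} = \left(-4\right) 9 \left(-25\right) 3^{2} = \left(-36\right) \left(-25\right) 9 = 900 \cdot 9 = 8100$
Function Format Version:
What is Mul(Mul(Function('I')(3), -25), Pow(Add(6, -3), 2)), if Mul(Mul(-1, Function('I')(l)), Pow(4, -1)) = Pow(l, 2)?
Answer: 8100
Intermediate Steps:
Function('I')(l) = Mul(-4, Pow(l, 2))
Mul(Mul(Function('I')(3), -25), Pow(Add(6, -3), 2)) = Mul(Mul(Mul(-4, Pow(3, 2)), -25), Pow(Add(6, -3), 2)) = Mul(Mul(Mul(-4, 9), -25), Pow(3, 2)) = Mul(Mul(-36, -25), 9) = Mul(900, 9) = 8100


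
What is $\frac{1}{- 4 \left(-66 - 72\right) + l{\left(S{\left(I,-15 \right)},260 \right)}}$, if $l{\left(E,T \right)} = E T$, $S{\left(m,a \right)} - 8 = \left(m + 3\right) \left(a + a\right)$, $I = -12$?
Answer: $\frac{1}{72832} \approx 1.373 \cdot 10^{-5}$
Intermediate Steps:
$S{\left(m,a \right)} = 8 + 2 a \left(3 + m\right)$ ($S{\left(m,a \right)} = 8 + \left(m + 3\right) \left(a + a\right) = 8 + \left(3 + m\right) 2 a = 8 + 2 a \left(3 + m\right)$)
$\frac{1}{- 4 \left(-66 - 72\right) + l{\left(S{\left(I,-15 \right)},260 \right)}} = \frac{1}{- 4 \left(-66 - 72\right) + \left(8 + 6 \left(-15\right) + 2 \left(-15\right) \left(-12\right)\right) 260} = \frac{1}{\left(-4\right) \left(-138\right) + \left(8 - 90 + 360\right) 260} = \frac{1}{552 + 278 \cdot 260} = \frac{1}{552 + 72280} = \frac{1}{72832}$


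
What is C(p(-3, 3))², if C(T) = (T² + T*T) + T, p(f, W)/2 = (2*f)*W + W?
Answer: 3132900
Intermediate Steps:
p(f, W) = 2*W + 4*W*f (p(f, W) = 2*((2*f)*W + W) = 2*(2*W*f + W) = 2*(W + 2*W*f) = 2*W + 4*W*f)
C(T) = T + 2*T² (C(T) = (T² + T²) + T = 2*T² + T = T + 2*T²)
C(p(-3, 3))² = ((2*3*(1 + 2*(-3)))*(1 + 2*(2*3*(1 + 2*(-3)))))² = ((2*3*(1 - 6))*(1 + 2*(2*3*(1 - 6))))² = ((2*3*(-5))*(1 + 2*(2*3*(-5))))² = (-30*(1 + 2*(-30)))² = (-30*(1 - 60))² = (-30*(-59))² = 1770² = 3132900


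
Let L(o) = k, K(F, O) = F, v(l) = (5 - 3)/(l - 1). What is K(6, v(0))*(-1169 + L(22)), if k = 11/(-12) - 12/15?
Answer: -70243/10 ≈ -7024.3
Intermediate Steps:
v(l) = 2/(-1 + l)
k = -103/60 (k = 11*(-1/12) - 12*1/15 = -11/12 - 4/5 = -103/60 ≈ -1.7167)
L(o) = -103/60
K(6, v(0))*(-1169 + L(22)) = 6*(-1169 - 103/60) = 6*(-70243/60) = -70243/10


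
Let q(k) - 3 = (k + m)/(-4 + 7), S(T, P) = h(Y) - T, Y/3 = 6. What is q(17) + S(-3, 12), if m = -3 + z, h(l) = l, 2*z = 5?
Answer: 59/2 ≈ 29.500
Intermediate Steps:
z = 5/2 (z = (½)*5 = 5/2 ≈ 2.5000)
Y = 18 (Y = 3*6 = 18)
m = -½ (m = -3 + 5/2 = -½ ≈ -0.50000)
S(T, P) = 18 - T
q(k) = 17/6 + k/3 (q(k) = 3 + (k - ½)/(-4 + 7) = 3 + (-½ + k)/3 = 3 + (-½ + k)*(⅓) = 3 + (-⅙ + k/3) = 17/6 + k/3)
q(17) + S(-3, 12) = (17/6 + (⅓)*17) + (18 - 1*(-3)) = (17/6 + 17/3) + (18 + 3) = 17/2 + 21 = 59/2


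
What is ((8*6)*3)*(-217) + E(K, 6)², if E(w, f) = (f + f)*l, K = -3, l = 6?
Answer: -26064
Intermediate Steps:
E(w, f) = 12*f (E(w, f) = (f + f)*6 = (2*f)*6 = 12*f)
((8*6)*3)*(-217) + E(K, 6)² = ((8*6)*3)*(-217) + (12*6)² = (48*3)*(-217) + 72² = 144*(-217) + 5184 = -31248 + 5184 = -26064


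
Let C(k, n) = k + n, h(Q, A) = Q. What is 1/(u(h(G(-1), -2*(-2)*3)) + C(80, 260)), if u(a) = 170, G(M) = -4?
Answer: 1/510 ≈ 0.0019608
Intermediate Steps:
1/(u(h(G(-1), -2*(-2)*3)) + C(80, 260)) = 1/(170 + (80 + 260)) = 1/(170 + 340) = 1/510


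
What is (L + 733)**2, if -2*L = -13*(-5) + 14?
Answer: 1923769/4 ≈ 4.8094e+5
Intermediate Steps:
L = -79/2 (L = -(-13*(-5) + 14)/2 = -(65 + 14)/2 = -1/2*79 = -79/2 ≈ -39.500)
(L + 733)**2 = (-79/2 + 733)**2 = (1387/2)**2 = 1923769/4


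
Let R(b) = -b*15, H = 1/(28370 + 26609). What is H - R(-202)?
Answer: -166586369/54979 ≈ -3030.0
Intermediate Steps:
H = 1/54979 ≈ 1.8189e-5
R(b) = -15*b
H - R(-202) = 1/54979 - (-15)*(-202) = 1/54979 - 1*3030 = 1/54979 - 3030 = -166586369/54979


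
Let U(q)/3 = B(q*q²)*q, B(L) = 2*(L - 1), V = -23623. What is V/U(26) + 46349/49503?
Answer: 41968547977/45240791700 ≈ 0.92767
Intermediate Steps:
B(L) = -2 + 2*L (B(L) = 2*(-1 + L) = -2 + 2*L)
U(q) = 3*q*(-2 + 2*q³) (U(q) = 3*((-2 + 2*(q*q²))*q) = 3*((-2 + 2*q³)*q) = 3*(q*(-2 + 2*q³)) = 3*q*(-2 + 2*q³))
V/U(26) + 46349/49503 = -23623*1/(156*(-1 + 26³)) + 46349/49503 = -23623*1/(156*(-1 + 17576)) + 46349*(1/49503) = -23623/(6*26*17575) + 46349/49503 = -23623/2741700 + 46349/49503 = 41968547977/45240791700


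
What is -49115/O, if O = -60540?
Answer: 9823/12108 ≈ 0.81128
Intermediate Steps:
-49115/O = -49115/(-60540) = -49115*(-1/60540) = 9823/12108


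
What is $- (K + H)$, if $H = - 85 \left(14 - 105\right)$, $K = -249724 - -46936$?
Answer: $195053$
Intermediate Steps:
$K = -202788$ ($K = -249724 + 46936 = -202788$)
$H = 7735$ ($H = \left(-85\right) \left(-91\right) = 7735$)
$- (K + H) = - (-202788 + 7735) = \left(-1\right) \left(-195053\right) = 195053$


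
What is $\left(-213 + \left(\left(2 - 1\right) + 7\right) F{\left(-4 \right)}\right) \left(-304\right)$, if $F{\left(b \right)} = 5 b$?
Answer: $113392$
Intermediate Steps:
$\left(-213 + \left(\left(2 - 1\right) + 7\right) F{\left(-4 \right)}\right) \left(-304\right) = \left(-213 + \left(\left(2 - 1\right) + 7\right) 5 \left(-4\right)\right) \left(-304\right) = \left(-213 + \left(1 + 7\right) \left(-20\right)\right) \left(-304\right) = \left(-213 + 8 \left(-20\right)\right) \left(-304\right) = \left(-213 - 160\right) \left(-304\right) = \left(-373\right) \left(-304\right) = 113392$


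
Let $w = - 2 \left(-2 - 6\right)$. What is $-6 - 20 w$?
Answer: $-326$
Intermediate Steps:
$w = 16$ ($w = \left(-2\right) \left(-8\right) = 16$)
$-6 - 20 w = -6 - 320 = -326$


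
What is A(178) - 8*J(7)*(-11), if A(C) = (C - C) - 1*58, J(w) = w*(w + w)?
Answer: 8566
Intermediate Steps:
J(w) = 2*w² (J(w) = w*(2*w) = 2*w²)
A(C) = -58 (A(C) = 0 - 58 = -58)
A(178) - 8*J(7)*(-11) = -58 - 8*(2*7²)*(-11) = -58 - 8*(2*49)*(-11) = -58 - 8*98*(-11) = -58 - 784*(-11) = -58 - 1*(-8624) = -58 + 8624 = 8566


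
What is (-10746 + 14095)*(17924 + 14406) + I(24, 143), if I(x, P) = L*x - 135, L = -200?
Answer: 108268235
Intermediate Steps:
I(x, P) = -135 - 200*x (I(x, P) = -200*x - 135 = -135 - 200*x)
(-10746 + 14095)*(17924 + 14406) + I(24, 143) = (-10746 + 14095)*(17924 + 14406) + (-135 - 200*24) = 3349*32330 + (-135 - 4800) = 108273170 - 4935 = 108268235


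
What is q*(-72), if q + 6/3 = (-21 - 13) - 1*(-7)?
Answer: 2088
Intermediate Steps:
q = -29 (q = -2 + ((-21 - 13) - 1*(-7)) = -2 + (-34 + 7) = -2 - 27 = -29)
q*(-72) = -29*(-72) = 2088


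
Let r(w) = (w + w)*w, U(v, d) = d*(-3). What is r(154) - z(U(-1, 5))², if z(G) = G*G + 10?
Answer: -7793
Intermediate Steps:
U(v, d) = -3*d
r(w) = 2*w² (r(w) = (2*w)*w = 2*w²)
z(G) = 10 + G² (z(G) = G² + 10 = 10 + G²)
r(154) - z(U(-1, 5))² = 2*154² - (10 + (-3*5)²)² = 2*23716 - (10 + (-15)²)² = 47432 - (10 + 225)² = 47432 - 1*235² = 47432 - 1*55225 = 47432 - 55225 = -7793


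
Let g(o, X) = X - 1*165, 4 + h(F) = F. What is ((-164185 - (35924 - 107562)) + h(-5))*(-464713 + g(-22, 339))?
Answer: 42995871684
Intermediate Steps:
h(F) = -4 + F
g(o, X) = -165 + X (g(o, X) = X - 165 = -165 + X)
((-164185 - (35924 - 107562)) + h(-5))*(-464713 + g(-22, 339)) = ((-164185 - (35924 - 107562)) + (-4 - 5))*(-464713 + (-165 + 339)) = ((-164185 - 1*(-71638)) - 9)*(-464713 + 174) = ((-164185 + 71638) - 9)*(-464539) = (-92547 - 9)*(-464539) = -92556*(-464539) = 42995871684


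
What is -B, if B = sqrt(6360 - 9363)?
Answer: -I*sqrt(3003) ≈ -54.8*I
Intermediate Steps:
B = I*sqrt(3003) (B = sqrt(-3003) = I*sqrt(3003) ≈ 54.8*I)
-B = -I*sqrt(3003)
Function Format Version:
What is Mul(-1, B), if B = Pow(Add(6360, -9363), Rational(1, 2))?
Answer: Mul(-1, I, Pow(3003, Rational(1, 2))) ≈ Mul(-54.800, I)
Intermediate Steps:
B = Mul(I, Pow(3003, Rational(1, 2))) (B = Pow(-3003, Rational(1, 2)) = Mul(I, Pow(3003, Rational(1, 2))) ≈ Mul(54.800, I))
Mul(-1, B) = Mul(-1, Mul(I, Pow(3003, Rational(1, 2)))) = Mul(-1, I, Pow(3003, Rational(1, 2)))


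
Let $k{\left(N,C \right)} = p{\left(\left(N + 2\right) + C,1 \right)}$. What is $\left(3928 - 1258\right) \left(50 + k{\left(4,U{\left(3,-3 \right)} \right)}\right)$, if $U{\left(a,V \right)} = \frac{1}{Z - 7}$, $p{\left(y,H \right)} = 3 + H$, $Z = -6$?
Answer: $144180$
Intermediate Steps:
$U{\left(a,V \right)} = - \frac{1}{13}$ ($U{\left(a,V \right)} = \frac{1}{-6 - 7} = \frac{1}{-13} = - \frac{1}{13}$)
$k{\left(N,C \right)} = 4$ ($k{\left(N,C \right)} = 3 + 1 = 4$)
$\left(3928 - 1258\right) \left(50 + k{\left(4,U{\left(3,-3 \right)} \right)}\right) = \left(3928 - 1258\right) \left(50 + 4\right) = 2670 \cdot 54 = 144180$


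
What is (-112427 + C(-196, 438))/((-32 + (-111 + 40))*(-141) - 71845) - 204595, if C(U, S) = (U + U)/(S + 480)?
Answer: -5383006112621/26310798 ≈ -2.0459e+5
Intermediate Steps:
C(U, S) = 2*U/(480 + S) (C(U, S) = (2*U)/(480 + S) = 2*U/(480 + S))
(-112427 + C(-196, 438))/((-32 + (-111 + 40))*(-141) - 71845) - 204595 = (-112427 + 2*(-196)/(480 + 438))/((-32 + (-111 + 40))*(-141) - 71845) - 204595 = (-112427 + 2*(-196)/918)/((-32 - 71)*(-141) - 71845) - 204595 = (-112427 + 2*(-196)*(1/918))/(-103*(-141) - 71845) - 204595 = (-112427 - 196/459)/(14523 - 71845) - 204595 = -51604189/459/(-57322) - 204595 = -51604189/459*(-1/57322) - 204595 = 51604189/26310798 - 204595 = -5383006112621/26310798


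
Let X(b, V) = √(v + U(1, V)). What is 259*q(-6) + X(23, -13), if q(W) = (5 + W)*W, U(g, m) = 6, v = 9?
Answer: 1554 + √15 ≈ 1557.9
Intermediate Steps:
X(b, V) = √15 (X(b, V) = √(9 + 6) = √15)
q(W) = W*(5 + W)
259*q(-6) + X(23, -13) = 259*(-6*(5 - 6)) + √15 = 259*(-6*(-1)) + √15 = 259*6 + √15 = 1554 + √15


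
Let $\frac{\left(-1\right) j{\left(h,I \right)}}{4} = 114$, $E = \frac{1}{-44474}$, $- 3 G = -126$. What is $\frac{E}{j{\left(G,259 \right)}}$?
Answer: $\frac{1}{20280144} \approx 4.9309 \cdot 10^{-8}$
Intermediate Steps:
$G = 42$ ($G = \left(- \frac{1}{3}\right) \left(-126\right) = 42$)
$E = - \frac{1}{44474} \approx -2.2485 \cdot 10^{-5}$
$j{\left(h,I \right)} = -456$ ($j{\left(h,I \right)} = \left(-4\right) 114 = -456$)
$\frac{E}{j{\left(G,259 \right)}} = - \frac{1}{44474 \left(-456\right)} = \left(- \frac{1}{44474}\right) \left(- \frac{1}{456}\right) = \frac{1}{20280144}$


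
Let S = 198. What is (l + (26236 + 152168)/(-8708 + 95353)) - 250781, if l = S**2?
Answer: -18331910761/86645 ≈ -2.1158e+5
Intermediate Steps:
l = 39204 (l = 198**2 = 39204)
(l + (26236 + 152168)/(-8708 + 95353)) - 250781 = (39204 + (26236 + 152168)/(-8708 + 95353)) - 250781 = (39204 + 178404/86645) - 250781 = 3397008984/86645 - 250781 = -18331910761/86645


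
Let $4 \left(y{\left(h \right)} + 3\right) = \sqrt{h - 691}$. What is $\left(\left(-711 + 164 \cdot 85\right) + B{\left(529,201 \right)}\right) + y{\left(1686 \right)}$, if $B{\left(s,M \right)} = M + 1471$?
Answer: $14898 + \frac{\sqrt{995}}{4} \approx 14906.0$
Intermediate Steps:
$y{\left(h \right)} = -3 + \frac{\sqrt{-691 + h}}{4}$ ($y{\left(h \right)} = -3 + \frac{\sqrt{h - 691}}{4} = -3 + \frac{\sqrt{-691 + h}}{4}$)
$B{\left(s,M \right)} = 1471 + M$
$\left(\left(-711 + 164 \cdot 85\right) + B{\left(529,201 \right)}\right) + y{\left(1686 \right)} = \left(\left(-711 + 164 \cdot 85\right) + \left(1471 + 201\right)\right) - \left(3 - \frac{\sqrt{-691 + 1686}}{4}\right) = \left(\left(-711 + 13940\right) + 1672\right) - \left(3 - \frac{\sqrt{995}}{4}\right) = \left(13229 + 1672\right) - \left(3 - \frac{\sqrt{995}}{4}\right) = 14901 - \left(3 - \frac{\sqrt{995}}{4}\right) = 14898 + \frac{\sqrt{995}}{4}$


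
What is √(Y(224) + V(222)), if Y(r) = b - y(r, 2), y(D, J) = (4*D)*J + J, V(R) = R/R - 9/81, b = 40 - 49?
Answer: 7*I*√331/3 ≈ 42.451*I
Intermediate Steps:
b = -9
V(R) = 8/9 (V(R) = 1 - 9*1/81 = 1 - ⅑ = 8/9)
y(D, J) = J + 4*D*J (y(D, J) = 4*D*J + J = J + 4*D*J)
Y(r) = -11 - 8*r (Y(r) = -9 - 2*(1 + 4*r) = -9 - (2 + 8*r) = -9 + (-2 - 8*r) = -11 - 8*r)
√(Y(224) + V(222)) = √((-11 - 8*224) + 8/9) = √((-11 - 1792) + 8/9) = √(-1803 + 8/9) = √(-16219/9) = 7*I*√331/3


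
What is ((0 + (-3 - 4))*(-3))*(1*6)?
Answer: 126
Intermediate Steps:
((0 + (-3 - 4))*(-3))*(1*6) = ((0 - 7)*(-3))*6 = -7*(-3)*6 = 21*6 = 126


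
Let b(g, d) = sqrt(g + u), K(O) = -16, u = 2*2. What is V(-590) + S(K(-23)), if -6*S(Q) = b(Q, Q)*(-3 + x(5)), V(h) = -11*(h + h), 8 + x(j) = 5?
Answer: 12980 + 2*I*sqrt(3) ≈ 12980.0 + 3.4641*I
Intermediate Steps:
x(j) = -3 (x(j) = -8 + 5 = -3)
u = 4
V(h) = -22*h
b(g, d) = sqrt(4 + g) (b(g, d) = sqrt(g + 4) = sqrt(4 + g))
S(Q) = sqrt(4 + Q) (S(Q) = -sqrt(4 + Q)*(-3 - 3)/6 = -sqrt(4 + Q)*(-6)/6 = -(-1)*sqrt(4 + Q) = sqrt(4 + Q))
V(-590) + S(K(-23)) = -22*(-590) + sqrt(4 - 16) = 12980 + sqrt(-12) = 12980 + 2*I*sqrt(3)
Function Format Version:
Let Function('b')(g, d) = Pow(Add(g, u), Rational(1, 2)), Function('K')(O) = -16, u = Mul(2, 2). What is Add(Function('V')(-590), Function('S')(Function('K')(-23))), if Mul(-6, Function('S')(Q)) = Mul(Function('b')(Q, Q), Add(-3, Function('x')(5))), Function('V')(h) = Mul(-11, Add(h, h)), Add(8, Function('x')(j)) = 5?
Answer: Add(12980, Mul(2, I, Pow(3, Rational(1, 2)))) ≈ Add(12980., Mul(3.4641, I))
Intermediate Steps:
Function('x')(j) = -3 (Function('x')(j) = Add(-8, 5) = -3)
u = 4
Function('V')(h) = Mul(-22, h) (Function('V')(h) = Mul(-11, Mul(2, h)) = Mul(-22, h))
Function('b')(g, d) = Pow(Add(4, g), Rational(1, 2)) (Function('b')(g, d) = Pow(Add(g, 4), Rational(1, 2)) = Pow(Add(4, g), Rational(1, 2)))
Function('S')(Q) = Pow(Add(4, Q), Rational(1, 2)) (Function('S')(Q) = Mul(Rational(-1, 6), Mul(Pow(Add(4, Q), Rational(1, 2)), Add(-3, -3))) = Mul(Rational(-1, 6), Mul(Pow(Add(4, Q), Rational(1, 2)), -6)) = Mul(Rational(-1, 6), Mul(-6, Pow(Add(4, Q), Rational(1, 2)))) = Pow(Add(4, Q), Rational(1, 2)))
Add(Function('V')(-590), Function('S')(Function('K')(-23))) = Add(Mul(-22, -590), Pow(Add(4, -16), Rational(1, 2))) = Add(12980, Pow(-12, Rational(1, 2))) = Add(12980, Mul(2, I, Pow(3, Rational(1, 2))))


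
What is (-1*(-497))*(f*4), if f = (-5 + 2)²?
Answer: 17892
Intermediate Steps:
f = 9 (f = (-3)² = 9)
(-1*(-497))*(f*4) = (-1*(-497))*(9*4) = 497*36 = 17892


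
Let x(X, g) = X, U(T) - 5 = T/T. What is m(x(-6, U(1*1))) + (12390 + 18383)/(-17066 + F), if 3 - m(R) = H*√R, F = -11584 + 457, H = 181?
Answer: 53806/28193 - 181*I*√6 ≈ 1.9085 - 443.36*I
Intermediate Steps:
F = -11127
U(T) = 6 (U(T) = 5 + T/T = 5 + 1 = 6)
m(R) = 3 - 181*√R
m(x(-6, U(1*1))) + (12390 + 18383)/(-17066 + F) = (3 - 181*I*√6) + (12390 + 18383)/(-17066 - 11127) = (3 - 181*I*√6) + 30773/(-28193) = (3 - 181*I*√6) + 30773*(-1/28193) = (3 - 181*I*√6) - 30773/28193 = 53806/28193 - 181*I*√6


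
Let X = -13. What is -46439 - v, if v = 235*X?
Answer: -43384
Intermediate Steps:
v = -3055 (v = 235*(-13) = -3055)
-46439 - v = -46439 - 1*(-3055) = -46439 + 3055 = -43384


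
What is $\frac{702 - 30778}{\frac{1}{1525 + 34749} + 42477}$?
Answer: $- \frac{1090976824}{1540810699} \approx -0.70805$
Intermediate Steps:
$\frac{702 - 30778}{\frac{1}{1525 + 34749} + 42477} = - \frac{30076}{\frac{1}{36274} + 42477} = - \frac{30076}{\frac{1540810699}{36274}} = \left(-30076\right) \frac{36274}{1540810699} = - \frac{1090976824}{1540810699}$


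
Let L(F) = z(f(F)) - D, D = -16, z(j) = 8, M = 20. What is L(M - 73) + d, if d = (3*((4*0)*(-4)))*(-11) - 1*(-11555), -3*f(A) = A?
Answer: 11579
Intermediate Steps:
f(A) = -A/3
d = 11555 (d = (3*(0*(-4)))*(-11) + 11555 = (3*0)*(-11) + 11555 = 0*(-11) + 11555 = 0 + 11555 = 11555)
L(F) = 24 (L(F) = 8 - 1*(-16) = 8 + 16 = 24)
L(M - 73) + d = 24 + 11555 = 11579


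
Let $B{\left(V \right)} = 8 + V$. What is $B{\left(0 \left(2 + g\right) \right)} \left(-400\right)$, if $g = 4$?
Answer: $-3200$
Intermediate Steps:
$B{\left(0 \left(2 + g\right) \right)} \left(-400\right) = \left(8 + 0 \left(2 + 4\right)\right) \left(-400\right) = \left(8 + 0 \cdot 6\right) \left(-400\right) = \left(8 + 0\right) \left(-400\right) = 8 \left(-400\right) = -3200$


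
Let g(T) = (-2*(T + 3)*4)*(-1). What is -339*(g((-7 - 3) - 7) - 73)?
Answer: 62715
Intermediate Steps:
g(T) = 24 + 8*T (g(T) = (-2*(3 + T)*4)*(-1) = ((-6 - 2*T)*4)*(-1) = (-24 - 8*T)*(-1) = 24 + 8*T)
-339*(g((-7 - 3) - 7) - 73) = -339*((24 + 8*((-7 - 3) - 7)) - 73) = -339*((24 + 8*(-10 - 7)) - 73) = -339*((24 + 8*(-17)) - 73) = -339*((24 - 136) - 73) = -339*(-112 - 73) = -339*(-185) = 62715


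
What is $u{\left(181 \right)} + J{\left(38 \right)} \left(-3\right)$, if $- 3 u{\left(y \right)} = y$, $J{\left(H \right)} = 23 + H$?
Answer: $- \frac{730}{3} \approx -243.33$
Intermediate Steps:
$u{\left(y \right)} = - \frac{y}{3}$
$u{\left(181 \right)} + J{\left(38 \right)} \left(-3\right) = \left(- \frac{1}{3}\right) 181 + \left(23 + 38\right) \left(-3\right) = - \frac{181}{3} + 61 \left(-3\right) = - \frac{181}{3} - 183 = - \frac{730}{3}$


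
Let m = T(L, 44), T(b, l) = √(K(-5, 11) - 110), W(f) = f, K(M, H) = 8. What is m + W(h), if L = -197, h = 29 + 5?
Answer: 34 + I*√102 ≈ 34.0 + 10.1*I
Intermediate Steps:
h = 34
T(b, l) = I*√102 (T(b, l) = √(8 - 110) = √(-102) = I*√102)
m = I*√102 ≈ 10.1*I
m + W(h) = I*√102 + 34 = 34 + I*√102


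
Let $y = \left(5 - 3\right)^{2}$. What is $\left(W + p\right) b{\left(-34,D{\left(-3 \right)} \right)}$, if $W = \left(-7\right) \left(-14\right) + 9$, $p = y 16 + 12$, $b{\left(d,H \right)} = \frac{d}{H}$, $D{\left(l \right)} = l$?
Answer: $2074$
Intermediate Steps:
$y = 4$ ($y = 2^{2} = 4$)
$p = 76$ ($p = 4 \cdot 16 + 12 = 64 + 12 = 76$)
$W = 107$ ($W = 98 + 9 = 107$)
$\left(W + p\right) b{\left(-34,D{\left(-3 \right)} \right)} = \left(107 + 76\right) \left(- \frac{34}{-3}\right) = 183 \left(\left(-34\right) \left(- \frac{1}{3}\right)\right) = 183 \cdot \frac{34}{3} = 2074$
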